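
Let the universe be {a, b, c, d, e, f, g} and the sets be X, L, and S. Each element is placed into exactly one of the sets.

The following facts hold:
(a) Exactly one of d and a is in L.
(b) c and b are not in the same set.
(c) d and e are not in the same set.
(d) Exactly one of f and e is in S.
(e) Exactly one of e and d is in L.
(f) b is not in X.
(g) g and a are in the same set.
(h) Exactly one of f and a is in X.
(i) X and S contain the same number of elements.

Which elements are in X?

X = {a, g}

From (f): b ∉ X.
Suppose a ∉ X: no assignment then satisfies all the clues, so a ∈ X.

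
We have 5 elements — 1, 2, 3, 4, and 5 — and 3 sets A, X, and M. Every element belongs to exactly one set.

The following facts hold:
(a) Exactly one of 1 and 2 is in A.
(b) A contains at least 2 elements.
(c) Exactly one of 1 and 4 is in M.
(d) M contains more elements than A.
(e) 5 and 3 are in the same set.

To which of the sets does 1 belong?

1: M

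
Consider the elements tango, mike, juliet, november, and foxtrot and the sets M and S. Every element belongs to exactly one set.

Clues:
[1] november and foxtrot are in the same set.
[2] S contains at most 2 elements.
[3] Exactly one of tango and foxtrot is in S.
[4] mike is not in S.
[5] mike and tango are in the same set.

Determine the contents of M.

From (4): mike ∉ S.
(5): tango matches mike: tango ∉ S.
Only one set left: tango ∈ M.
Only one set left: mike ∈ M.
(3) (exactly one): foxtrot ∈ S.
(1): november matches foxtrot: november ∉ M.
(1): november matches foxtrot: november ∈ S.
(2): S already has 2, so the rest are out.
Only one set left: juliet ∈ M.

M = {juliet, mike, tango}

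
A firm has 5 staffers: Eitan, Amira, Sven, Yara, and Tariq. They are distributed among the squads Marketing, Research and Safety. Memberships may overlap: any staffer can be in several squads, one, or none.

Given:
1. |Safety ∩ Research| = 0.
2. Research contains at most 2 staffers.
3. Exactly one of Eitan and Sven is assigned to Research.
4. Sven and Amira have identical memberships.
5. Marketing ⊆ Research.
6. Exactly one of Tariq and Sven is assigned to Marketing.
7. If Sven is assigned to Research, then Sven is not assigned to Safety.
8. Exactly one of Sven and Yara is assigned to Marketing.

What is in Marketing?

Marketing = {Amira, Sven}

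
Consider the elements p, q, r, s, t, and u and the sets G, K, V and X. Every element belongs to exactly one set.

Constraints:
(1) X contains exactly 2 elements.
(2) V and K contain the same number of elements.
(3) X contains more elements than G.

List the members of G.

G = {}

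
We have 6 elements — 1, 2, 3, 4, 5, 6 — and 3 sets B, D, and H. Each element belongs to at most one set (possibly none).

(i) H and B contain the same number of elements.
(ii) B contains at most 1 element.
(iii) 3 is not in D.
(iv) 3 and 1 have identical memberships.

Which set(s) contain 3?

3: none

From (iii): 3 ∉ D.
(iv): 1 matches 3: 1 ∉ D.
Suppose 3 ∈ B: no assignment then satisfies all the clues, so 3 ∉ B.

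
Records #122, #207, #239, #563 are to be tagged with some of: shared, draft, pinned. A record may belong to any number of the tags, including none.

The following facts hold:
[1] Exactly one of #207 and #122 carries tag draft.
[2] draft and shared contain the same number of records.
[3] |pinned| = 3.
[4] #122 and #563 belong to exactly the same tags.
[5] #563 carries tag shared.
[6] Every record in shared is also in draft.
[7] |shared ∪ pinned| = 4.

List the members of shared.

From (5): #563 ∈ shared.
(4): #122 matches #563: #122 ∈ shared.
(6) with #122 ∈ shared: #122 ∈ draft.
(6) with #563 ∈ shared: #563 ∈ draft.
(1) (exactly one): #207 ∉ draft.
(6) contrapositive: #207 ∉ shared.
Suppose #239 ∉ shared: no assignment then satisfies all the clues, so #239 ∈ shared.

shared = {#122, #239, #563}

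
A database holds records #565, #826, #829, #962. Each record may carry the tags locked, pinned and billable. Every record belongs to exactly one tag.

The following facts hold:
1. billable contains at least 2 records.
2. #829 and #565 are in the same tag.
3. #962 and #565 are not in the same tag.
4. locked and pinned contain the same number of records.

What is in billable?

billable = {#565, #829}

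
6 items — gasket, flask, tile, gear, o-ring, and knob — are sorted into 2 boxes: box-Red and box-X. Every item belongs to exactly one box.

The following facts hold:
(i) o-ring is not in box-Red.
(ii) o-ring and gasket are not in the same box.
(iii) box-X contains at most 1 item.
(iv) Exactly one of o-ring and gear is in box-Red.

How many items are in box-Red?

5

From (i): o-ring ∉ box-Red.
(iv) (exactly one): gear ∈ box-Red.
Only one box left: o-ring ∈ box-X.
(ii): gasket ∉ box-X.
(iii): box-X already has 1, so the rest are out.
Only one box left: gasket ∈ box-Red.
Only one box left: flask ∈ box-Red.
Only one box left: tile ∈ box-Red.
Only one box left: knob ∈ box-Red.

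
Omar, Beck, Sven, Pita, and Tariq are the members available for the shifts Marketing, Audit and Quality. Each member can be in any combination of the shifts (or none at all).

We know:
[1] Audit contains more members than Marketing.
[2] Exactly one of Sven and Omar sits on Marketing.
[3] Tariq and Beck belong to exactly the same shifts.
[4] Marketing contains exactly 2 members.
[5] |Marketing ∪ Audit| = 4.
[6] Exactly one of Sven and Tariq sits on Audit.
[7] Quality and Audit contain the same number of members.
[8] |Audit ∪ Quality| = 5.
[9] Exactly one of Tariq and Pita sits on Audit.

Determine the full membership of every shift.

Marketing = {Omar, Pita}; Audit = {Beck, Omar, Tariq}; Quality = {Omar, Pita, Sven}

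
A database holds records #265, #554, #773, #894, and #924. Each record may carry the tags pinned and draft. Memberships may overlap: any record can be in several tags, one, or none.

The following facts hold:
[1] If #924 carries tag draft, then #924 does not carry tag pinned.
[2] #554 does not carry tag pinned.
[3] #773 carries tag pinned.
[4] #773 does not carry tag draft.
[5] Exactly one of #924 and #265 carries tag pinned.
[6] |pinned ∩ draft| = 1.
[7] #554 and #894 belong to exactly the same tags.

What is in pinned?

pinned = {#265, #773}

From (2): #554 ∉ pinned.
From (3): #773 ∈ pinned.
From (4): #773 ∉ draft.
(7): #894 matches #554: #894 ∉ pinned.
Suppose #265 ∉ pinned: no assignment then satisfies all the clues, so #265 ∈ pinned.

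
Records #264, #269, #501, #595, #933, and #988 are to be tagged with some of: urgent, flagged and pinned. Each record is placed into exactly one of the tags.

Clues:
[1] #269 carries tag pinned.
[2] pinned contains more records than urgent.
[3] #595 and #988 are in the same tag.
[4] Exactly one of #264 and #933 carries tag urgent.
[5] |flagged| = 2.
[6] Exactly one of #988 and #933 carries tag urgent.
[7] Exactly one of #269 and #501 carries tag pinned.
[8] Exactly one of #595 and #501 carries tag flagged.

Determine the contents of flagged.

flagged = {#264, #501}

From (1): #269 ∈ pinned.
(7) (exactly one): #501 ∉ pinned.
Suppose #264 ∉ flagged: no assignment then satisfies all the clues, so #264 ∈ flagged.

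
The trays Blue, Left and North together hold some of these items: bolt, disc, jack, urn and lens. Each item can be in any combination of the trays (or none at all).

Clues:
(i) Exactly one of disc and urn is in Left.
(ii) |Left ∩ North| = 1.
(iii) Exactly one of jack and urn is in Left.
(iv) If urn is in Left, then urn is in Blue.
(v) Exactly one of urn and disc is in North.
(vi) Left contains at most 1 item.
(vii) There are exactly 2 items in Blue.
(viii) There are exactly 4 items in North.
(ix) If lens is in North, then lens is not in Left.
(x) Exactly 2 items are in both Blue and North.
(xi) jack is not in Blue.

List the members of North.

From (xi): jack ∉ Blue.
Suppose bolt ∉ North: no assignment then satisfies all the clues, so bolt ∈ North.

North = {bolt, jack, lens, urn}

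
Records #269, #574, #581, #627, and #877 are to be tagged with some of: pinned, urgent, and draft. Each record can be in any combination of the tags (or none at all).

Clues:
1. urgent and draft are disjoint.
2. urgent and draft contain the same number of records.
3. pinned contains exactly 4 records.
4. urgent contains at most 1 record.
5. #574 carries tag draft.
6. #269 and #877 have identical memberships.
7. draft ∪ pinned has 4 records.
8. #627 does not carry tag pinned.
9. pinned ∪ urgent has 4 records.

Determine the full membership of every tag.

pinned = {#269, #574, #581, #877}; urgent = {#581}; draft = {#574}

From (5): #574 ∈ draft.
From (8): #627 ∉ pinned.
(1) (disjoint): #574 ∉ urgent.
(3): only 4 candidates remain for pinned, so all are in.
Suppose #269 ∈ urgent: no assignment then satisfies all the clues, so #269 ∉ urgent.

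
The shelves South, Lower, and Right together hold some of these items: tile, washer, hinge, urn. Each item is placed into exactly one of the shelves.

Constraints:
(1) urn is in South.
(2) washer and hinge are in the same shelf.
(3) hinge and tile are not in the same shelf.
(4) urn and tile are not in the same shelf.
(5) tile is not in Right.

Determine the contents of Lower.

From (1): urn ∈ South.
From (5): tile ∉ Right.
(4): tile ∉ South.
Only one shelf left: tile ∈ Lower.
(3): hinge ∉ Lower.
(2): washer matches hinge: washer ∉ Lower.

Lower = {tile}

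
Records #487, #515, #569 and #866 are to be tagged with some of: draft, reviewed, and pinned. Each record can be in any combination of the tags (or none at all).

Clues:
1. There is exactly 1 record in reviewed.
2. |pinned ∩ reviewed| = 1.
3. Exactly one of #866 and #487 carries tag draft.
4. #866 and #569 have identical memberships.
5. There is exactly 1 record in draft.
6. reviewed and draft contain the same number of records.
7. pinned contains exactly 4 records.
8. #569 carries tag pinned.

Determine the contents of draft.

draft = {#487}

From (8): #569 ∈ pinned.
(4): #866 matches #569: #866 ∈ pinned.
(7): only 4 candidates remain for pinned, so all are in.
Suppose #487 ∉ draft: no assignment then satisfies all the clues, so #487 ∈ draft.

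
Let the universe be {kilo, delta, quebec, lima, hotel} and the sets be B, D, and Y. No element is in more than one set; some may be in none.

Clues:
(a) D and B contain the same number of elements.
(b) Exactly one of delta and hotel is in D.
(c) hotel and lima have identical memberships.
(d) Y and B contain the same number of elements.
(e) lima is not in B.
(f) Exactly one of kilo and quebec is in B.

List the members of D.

D = {delta}

From (e): lima ∉ B.
(c): hotel matches lima: hotel ∉ B.
Suppose kilo ∈ D: no assignment then satisfies all the clues, so kilo ∉ D.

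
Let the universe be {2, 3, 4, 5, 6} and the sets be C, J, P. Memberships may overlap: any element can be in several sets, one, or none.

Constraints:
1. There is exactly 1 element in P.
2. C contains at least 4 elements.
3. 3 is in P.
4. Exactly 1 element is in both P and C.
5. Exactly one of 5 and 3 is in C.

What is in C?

From (3): 3 ∈ P.
(1): P already has 1, so the rest are out.
Suppose 2 ∉ C: no assignment then satisfies all the clues, so 2 ∈ C.

C = {2, 3, 4, 6}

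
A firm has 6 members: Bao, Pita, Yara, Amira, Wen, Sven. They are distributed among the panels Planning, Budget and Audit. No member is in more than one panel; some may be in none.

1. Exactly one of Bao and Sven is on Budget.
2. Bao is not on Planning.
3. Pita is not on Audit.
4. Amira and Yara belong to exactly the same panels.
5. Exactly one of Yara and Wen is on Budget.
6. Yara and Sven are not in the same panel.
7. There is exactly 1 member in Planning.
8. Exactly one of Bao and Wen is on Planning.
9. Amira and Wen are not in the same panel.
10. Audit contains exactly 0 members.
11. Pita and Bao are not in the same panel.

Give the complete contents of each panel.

Planning = {Wen}; Budget = {Amira, Bao, Yara}; Audit = {}

From (2): Bao ∉ Planning.
From (3): Pita ∉ Audit.
(8) (exactly one): Wen ∈ Planning.
(9): Amira ∉ Planning.
(10): Audit already has 0, so the rest are out.
(4): Yara matches Amira: Yara ∉ Planning.
(5) (exactly one): Yara ∈ Budget.
(6): Sven ∉ Budget.
(7): Planning already has 1, so the rest are out.
(1) (exactly one): Bao ∈ Budget.
(4): Amira matches Yara: Amira ∈ Budget.
(11): Pita ∉ Budget.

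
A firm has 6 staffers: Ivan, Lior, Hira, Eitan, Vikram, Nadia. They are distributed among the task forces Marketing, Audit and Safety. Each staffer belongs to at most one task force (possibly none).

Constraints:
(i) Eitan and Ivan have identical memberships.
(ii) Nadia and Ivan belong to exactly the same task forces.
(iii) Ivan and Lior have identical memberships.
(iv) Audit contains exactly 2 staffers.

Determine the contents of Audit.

Audit = {Hira, Vikram}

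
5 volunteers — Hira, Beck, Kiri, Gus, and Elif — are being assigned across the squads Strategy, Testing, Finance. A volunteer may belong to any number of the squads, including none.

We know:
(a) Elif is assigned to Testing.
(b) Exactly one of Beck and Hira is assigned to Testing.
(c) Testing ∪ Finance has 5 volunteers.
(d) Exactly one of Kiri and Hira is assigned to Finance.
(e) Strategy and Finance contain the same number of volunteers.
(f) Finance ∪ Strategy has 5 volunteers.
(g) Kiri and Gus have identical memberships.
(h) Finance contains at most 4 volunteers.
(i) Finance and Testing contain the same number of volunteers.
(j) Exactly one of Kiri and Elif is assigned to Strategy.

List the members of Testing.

Testing = {Elif, Gus, Hira, Kiri}

From (a): Elif ∈ Testing.
Suppose Hira ∉ Testing: no assignment then satisfies all the clues, so Hira ∈ Testing.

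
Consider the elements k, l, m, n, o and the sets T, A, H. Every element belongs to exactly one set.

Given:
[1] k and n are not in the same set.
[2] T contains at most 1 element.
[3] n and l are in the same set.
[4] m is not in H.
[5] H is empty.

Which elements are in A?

A = {l, m, n, o}

From (4): m ∉ H.
(5): H already has 0, so the rest are out.
Suppose k ∈ A: no assignment then satisfies all the clues, so k ∉ A.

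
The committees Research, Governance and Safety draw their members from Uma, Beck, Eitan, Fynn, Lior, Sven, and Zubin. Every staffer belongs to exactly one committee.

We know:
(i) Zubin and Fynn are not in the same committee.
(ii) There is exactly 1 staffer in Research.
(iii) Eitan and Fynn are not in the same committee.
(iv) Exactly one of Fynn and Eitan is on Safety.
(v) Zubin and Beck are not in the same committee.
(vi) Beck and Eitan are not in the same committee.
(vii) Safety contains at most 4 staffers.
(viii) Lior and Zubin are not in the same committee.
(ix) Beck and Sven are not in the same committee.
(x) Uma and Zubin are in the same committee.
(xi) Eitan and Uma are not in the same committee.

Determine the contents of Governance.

Governance = {Sven, Uma, Zubin}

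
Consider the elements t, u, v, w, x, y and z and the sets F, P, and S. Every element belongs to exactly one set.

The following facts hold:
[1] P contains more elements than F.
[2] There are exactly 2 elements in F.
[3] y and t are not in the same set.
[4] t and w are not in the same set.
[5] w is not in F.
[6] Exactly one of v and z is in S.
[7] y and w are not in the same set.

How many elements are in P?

From (5): w ∉ F.
Suppose u ∈ S: no assignment then satisfies all the clues, so u ∉ S.

3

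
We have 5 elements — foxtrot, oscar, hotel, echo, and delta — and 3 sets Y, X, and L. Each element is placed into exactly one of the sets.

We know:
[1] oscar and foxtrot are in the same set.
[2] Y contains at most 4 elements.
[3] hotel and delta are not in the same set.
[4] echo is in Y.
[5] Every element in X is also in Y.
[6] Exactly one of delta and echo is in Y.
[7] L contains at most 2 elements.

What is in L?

L = {delta}

From (4): echo ∈ Y.
(6) (exactly one): delta ∉ Y.
(5) contrapositive: delta ∉ X.
Only one set left: delta ∈ L.
(3): hotel ∉ L.
Suppose foxtrot ∈ L: no assignment then satisfies all the clues, so foxtrot ∉ L.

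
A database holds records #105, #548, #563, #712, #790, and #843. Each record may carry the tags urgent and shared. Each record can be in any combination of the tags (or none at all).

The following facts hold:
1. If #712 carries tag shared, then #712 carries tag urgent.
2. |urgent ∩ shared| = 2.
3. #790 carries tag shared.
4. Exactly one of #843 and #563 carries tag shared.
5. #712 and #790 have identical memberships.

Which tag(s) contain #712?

#712: shared, urgent

From (3): #790 ∈ shared.
(5): #712 matches #790: #712 ∈ shared.
(1): #712 ∈ urgent.
(5): #790 matches #712: #790 ∈ urgent.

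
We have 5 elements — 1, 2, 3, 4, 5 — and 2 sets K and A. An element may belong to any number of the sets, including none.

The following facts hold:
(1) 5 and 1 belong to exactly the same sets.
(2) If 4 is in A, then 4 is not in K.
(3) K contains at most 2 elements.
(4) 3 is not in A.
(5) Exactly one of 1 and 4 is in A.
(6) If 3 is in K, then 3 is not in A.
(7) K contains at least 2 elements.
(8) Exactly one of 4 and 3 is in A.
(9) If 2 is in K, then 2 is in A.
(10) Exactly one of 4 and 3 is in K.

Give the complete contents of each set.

K = {2, 3}; A = {2, 4}

From (4): 3 ∉ A.
(8) (exactly one): 4 ∈ A.
(2): 4 ∉ K.
(5) (exactly one): 1 ∉ A.
(10) (exactly one): 3 ∈ K.
(1): 5 matches 1: 5 ∉ A.
Suppose 1 ∈ K: no assignment then satisfies all the clues, so 1 ∉ K.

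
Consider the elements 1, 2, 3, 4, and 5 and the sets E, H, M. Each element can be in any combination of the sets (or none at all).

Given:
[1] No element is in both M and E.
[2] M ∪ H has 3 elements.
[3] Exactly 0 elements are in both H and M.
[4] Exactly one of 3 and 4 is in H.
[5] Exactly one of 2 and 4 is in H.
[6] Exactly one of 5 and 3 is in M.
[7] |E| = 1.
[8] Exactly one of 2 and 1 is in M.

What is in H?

H = {4}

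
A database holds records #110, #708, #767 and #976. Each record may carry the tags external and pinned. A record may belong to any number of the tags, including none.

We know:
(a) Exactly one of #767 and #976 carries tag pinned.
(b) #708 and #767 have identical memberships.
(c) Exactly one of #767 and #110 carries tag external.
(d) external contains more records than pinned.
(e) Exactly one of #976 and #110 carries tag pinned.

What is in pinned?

pinned = {#976}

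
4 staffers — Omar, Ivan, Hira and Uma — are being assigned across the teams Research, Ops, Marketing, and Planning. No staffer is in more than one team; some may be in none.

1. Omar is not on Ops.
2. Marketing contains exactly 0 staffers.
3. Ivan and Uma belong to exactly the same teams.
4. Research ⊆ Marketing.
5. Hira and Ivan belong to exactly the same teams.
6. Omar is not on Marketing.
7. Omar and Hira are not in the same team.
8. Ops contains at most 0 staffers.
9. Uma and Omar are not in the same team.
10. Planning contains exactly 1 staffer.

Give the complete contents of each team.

Research = {}; Ops = {}; Marketing = {}; Planning = {Omar}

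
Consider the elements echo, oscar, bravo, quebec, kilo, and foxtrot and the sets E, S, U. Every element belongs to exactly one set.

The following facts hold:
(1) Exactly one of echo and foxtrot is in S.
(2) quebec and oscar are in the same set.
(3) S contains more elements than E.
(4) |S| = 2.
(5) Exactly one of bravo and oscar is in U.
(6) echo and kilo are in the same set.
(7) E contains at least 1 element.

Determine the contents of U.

U = {foxtrot, oscar, quebec}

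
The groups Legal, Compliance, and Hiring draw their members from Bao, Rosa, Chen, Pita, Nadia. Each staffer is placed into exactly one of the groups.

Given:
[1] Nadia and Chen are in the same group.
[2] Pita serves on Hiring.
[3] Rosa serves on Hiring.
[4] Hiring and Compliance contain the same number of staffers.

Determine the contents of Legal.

Legal = {Bao}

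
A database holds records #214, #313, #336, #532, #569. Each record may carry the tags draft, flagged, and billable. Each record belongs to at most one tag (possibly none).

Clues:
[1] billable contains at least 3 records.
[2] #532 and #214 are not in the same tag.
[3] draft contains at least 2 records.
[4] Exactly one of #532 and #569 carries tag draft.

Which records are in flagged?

flagged = {}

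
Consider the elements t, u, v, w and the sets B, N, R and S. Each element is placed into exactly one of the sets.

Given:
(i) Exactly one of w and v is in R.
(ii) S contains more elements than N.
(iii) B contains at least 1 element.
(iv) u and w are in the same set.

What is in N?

N = {}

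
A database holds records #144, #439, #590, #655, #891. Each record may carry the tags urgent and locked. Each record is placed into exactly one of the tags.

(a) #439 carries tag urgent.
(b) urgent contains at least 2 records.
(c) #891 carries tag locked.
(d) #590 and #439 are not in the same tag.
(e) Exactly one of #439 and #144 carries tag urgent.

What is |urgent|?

2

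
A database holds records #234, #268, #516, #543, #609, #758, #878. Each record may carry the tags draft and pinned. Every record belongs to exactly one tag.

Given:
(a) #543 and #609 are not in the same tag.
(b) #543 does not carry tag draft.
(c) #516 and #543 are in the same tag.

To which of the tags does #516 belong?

#516: pinned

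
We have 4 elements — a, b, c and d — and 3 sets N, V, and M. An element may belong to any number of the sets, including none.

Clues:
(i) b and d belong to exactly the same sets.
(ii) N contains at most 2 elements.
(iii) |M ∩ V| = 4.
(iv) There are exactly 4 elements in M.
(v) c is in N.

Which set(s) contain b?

b: M, V

From (v): c ∈ N.
(iv): only 4 candidates remain for M, so all are in.
Suppose b ∈ N: no assignment then satisfies all the clues, so b ∉ N.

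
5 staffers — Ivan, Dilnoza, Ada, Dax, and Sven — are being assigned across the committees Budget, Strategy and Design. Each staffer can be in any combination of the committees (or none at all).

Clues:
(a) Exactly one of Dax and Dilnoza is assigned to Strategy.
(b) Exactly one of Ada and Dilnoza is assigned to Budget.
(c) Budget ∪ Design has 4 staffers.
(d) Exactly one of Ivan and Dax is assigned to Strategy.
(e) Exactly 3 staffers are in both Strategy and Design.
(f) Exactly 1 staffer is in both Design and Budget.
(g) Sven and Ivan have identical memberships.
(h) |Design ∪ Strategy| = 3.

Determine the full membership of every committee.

Budget = {Dax, Dilnoza}; Strategy = {Dilnoza, Ivan, Sven}; Design = {Dilnoza, Ivan, Sven}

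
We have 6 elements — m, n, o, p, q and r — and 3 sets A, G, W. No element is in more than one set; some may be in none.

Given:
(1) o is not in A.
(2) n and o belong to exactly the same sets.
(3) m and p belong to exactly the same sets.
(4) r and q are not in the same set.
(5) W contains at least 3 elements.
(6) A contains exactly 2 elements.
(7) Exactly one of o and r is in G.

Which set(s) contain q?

q: W

From (1): o ∉ A.
(2): n matches o: n ∉ A.
Suppose q ∈ A: no assignment then satisfies all the clues, so q ∉ A.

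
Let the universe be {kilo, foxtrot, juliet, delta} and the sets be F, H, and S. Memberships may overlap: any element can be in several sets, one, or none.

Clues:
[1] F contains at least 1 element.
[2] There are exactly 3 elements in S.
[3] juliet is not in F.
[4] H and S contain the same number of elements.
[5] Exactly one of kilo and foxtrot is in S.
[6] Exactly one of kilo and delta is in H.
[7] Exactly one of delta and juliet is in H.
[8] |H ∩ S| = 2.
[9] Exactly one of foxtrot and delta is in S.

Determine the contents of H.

H = {foxtrot, juliet, kilo}

From (3): juliet ∉ F.
Suppose kilo ∉ H: no assignment then satisfies all the clues, so kilo ∈ H.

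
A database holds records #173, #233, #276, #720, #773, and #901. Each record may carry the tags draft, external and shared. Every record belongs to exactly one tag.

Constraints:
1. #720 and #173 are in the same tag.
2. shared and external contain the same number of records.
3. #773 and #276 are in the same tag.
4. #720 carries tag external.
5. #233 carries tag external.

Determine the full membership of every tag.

draft = {}; external = {#173, #233, #720}; shared = {#276, #773, #901}

From (4): #720 ∈ external.
From (5): #233 ∈ external.
(1): #173 matches #720: #173 ∉ draft.
(1): #173 matches #720: #173 ∈ external.
Suppose #276 ∈ draft: no assignment then satisfies all the clues, so #276 ∉ draft.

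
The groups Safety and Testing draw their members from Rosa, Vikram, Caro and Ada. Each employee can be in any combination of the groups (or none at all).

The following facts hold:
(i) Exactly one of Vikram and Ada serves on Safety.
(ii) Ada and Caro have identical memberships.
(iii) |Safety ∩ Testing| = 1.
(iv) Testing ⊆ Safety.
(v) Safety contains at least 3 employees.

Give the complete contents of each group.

Safety = {Ada, Caro, Rosa}; Testing = {Rosa}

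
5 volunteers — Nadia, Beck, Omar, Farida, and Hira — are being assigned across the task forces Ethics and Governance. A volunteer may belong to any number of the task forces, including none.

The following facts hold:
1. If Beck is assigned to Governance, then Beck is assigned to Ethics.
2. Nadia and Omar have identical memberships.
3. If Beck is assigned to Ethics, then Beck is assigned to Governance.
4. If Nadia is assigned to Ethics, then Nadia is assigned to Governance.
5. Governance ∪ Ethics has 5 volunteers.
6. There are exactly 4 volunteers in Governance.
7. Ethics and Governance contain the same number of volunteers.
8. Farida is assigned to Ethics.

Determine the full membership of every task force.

Ethics = {Beck, Farida, Nadia, Omar}; Governance = {Beck, Hira, Nadia, Omar}

From (8): Farida ∈ Ethics.
Suppose Nadia ∉ Ethics: no assignment then satisfies all the clues, so Nadia ∈ Ethics.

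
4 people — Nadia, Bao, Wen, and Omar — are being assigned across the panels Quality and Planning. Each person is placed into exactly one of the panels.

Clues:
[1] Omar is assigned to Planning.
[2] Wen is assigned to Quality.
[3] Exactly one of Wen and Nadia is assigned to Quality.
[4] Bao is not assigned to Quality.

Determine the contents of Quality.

Quality = {Wen}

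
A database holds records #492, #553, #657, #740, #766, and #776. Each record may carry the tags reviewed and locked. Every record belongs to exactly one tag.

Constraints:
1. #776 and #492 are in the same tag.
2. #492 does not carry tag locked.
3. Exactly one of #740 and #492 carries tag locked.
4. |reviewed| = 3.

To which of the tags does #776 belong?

#776: reviewed

From (2): #492 ∉ locked.
(1): #776 matches #492: #776 ∉ locked.
(3) (exactly one): #740 ∈ locked.
Only one tag left: #492 ∈ reviewed.
Only one tag left: #776 ∈ reviewed.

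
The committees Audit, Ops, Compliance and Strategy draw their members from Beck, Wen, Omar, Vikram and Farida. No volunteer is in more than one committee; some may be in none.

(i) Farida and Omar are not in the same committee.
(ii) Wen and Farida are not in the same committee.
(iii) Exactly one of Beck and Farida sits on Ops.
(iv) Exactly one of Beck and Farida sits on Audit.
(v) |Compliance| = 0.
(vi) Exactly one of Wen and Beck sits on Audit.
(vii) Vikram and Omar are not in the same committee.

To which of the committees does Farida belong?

(v): Compliance already has 0, so the rest are out.
Suppose Farida ∈ Audit: no assignment then satisfies all the clues, so Farida ∉ Audit.

Farida: Ops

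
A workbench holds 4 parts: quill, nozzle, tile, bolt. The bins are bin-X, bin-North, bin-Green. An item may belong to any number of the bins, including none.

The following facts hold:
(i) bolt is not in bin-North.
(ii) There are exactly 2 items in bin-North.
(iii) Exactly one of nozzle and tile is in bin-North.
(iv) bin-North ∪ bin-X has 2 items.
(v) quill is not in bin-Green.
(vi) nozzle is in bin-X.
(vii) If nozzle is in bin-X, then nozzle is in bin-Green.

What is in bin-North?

bin-North = {nozzle, quill}

From (i): bolt ∉ bin-North.
From (v): quill ∉ bin-Green.
From (vi): nozzle ∈ bin-X.
(vii): nozzle ∈ bin-Green.
Suppose quill ∉ bin-North: no assignment then satisfies all the clues, so quill ∈ bin-North.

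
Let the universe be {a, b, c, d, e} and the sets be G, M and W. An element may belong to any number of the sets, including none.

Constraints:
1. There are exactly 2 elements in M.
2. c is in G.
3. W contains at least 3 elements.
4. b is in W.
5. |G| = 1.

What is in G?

From (2): c ∈ G.
From (4): b ∈ W.
(5): G already has 1, so the rest are out.

G = {c}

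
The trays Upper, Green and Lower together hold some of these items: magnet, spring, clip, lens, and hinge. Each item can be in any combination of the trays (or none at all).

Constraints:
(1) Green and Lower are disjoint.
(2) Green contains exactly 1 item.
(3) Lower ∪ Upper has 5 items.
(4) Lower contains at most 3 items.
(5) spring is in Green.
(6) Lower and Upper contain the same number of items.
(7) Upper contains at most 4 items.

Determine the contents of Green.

Green = {spring}

From (5): spring ∈ Green.
(1) (disjoint): spring ∉ Lower.
(2): Green already has 1, so the rest are out.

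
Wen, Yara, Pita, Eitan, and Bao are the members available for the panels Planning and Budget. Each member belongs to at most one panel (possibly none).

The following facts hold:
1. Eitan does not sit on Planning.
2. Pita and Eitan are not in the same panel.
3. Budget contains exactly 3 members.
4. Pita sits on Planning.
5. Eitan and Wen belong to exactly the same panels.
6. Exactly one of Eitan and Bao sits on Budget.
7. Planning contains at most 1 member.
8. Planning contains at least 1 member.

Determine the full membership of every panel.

Planning = {Pita}; Budget = {Eitan, Wen, Yara}

From (1): Eitan ∉ Planning.
From (4): Pita ∈ Planning.
(5): Wen matches Eitan: Wen ∉ Planning.
(7): Planning already has 1, so the rest are out.
Suppose Wen ∉ Budget: no assignment then satisfies all the clues, so Wen ∈ Budget.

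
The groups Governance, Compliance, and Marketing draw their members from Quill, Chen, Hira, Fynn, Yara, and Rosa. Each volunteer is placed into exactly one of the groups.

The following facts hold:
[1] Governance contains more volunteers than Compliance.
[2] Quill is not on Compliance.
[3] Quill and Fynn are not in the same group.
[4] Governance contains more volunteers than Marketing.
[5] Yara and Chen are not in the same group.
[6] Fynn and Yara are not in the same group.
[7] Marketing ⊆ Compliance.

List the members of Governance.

Governance = {Hira, Quill, Rosa, Yara}

From (2): Quill ∉ Compliance.
(7) contrapositive: Quill ∉ Marketing.
Only one group left: Quill ∈ Governance.
(3): Fynn ∉ Governance.
Suppose Chen ∈ Governance: no assignment then satisfies all the clues, so Chen ∉ Governance.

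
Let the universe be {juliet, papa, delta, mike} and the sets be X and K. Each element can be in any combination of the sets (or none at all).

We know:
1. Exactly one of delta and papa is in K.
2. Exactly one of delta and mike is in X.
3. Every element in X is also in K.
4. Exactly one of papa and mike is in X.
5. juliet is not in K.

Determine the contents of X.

X = {mike}

From (5): juliet ∉ K.
(3) contrapositive: juliet ∉ X.
Suppose papa ∈ X: no assignment then satisfies all the clues, so papa ∉ X.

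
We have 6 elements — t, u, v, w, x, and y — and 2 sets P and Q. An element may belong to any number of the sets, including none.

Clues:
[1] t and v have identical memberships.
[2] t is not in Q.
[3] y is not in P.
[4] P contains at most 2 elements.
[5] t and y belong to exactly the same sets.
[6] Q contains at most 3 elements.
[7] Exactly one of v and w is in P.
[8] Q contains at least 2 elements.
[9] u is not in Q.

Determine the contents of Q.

From (2): t ∉ Q.
From (3): y ∉ P.
From (9): u ∉ Q.
(1): v matches t: v ∉ Q.
(5): t matches y: t ∉ P.
(5): y matches t: y ∉ Q.
(8): only 2 candidates remain for Q, so all are in.
(1): v matches t: v ∉ P.
(7) (exactly one): w ∈ P.

Q = {w, x}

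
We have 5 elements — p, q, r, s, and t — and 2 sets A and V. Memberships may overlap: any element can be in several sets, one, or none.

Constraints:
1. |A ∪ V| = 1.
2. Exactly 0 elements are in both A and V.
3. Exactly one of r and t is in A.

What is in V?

V = {}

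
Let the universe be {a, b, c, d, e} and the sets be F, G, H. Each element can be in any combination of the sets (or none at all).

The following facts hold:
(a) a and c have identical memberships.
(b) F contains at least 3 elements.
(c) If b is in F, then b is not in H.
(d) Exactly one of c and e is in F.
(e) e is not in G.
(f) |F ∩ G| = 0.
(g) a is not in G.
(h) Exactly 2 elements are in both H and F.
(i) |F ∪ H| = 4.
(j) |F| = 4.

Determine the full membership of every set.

F = {a, b, c, d}; G = {}; H = {a, c}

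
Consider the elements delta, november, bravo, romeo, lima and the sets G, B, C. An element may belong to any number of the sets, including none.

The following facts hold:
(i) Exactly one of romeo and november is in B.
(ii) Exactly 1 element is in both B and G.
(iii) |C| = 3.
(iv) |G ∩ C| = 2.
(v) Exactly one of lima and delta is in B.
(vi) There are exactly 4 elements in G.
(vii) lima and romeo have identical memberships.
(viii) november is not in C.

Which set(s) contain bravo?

bravo: G

From (viii): november ∉ C.
Suppose bravo ∉ G: no assignment then satisfies all the clues, so bravo ∈ G.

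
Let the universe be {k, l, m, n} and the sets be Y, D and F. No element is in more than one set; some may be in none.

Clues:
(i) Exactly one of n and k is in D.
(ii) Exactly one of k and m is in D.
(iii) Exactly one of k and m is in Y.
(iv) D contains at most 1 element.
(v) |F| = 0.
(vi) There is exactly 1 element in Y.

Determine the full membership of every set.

Y = {m}; D = {k}; F = {}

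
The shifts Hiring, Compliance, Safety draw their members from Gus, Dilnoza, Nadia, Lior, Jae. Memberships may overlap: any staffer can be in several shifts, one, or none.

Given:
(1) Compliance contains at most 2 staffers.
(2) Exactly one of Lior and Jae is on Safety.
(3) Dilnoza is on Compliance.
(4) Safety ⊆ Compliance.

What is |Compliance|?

2

From (3): Dilnoza ∈ Compliance.
Suppose Gus ∈ Compliance: no assignment then satisfies all the clues, so Gus ∉ Compliance.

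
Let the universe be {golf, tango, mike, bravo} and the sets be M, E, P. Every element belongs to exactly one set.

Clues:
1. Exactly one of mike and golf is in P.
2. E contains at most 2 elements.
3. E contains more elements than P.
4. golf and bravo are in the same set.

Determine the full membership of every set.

M = {tango}; E = {bravo, golf}; P = {mike}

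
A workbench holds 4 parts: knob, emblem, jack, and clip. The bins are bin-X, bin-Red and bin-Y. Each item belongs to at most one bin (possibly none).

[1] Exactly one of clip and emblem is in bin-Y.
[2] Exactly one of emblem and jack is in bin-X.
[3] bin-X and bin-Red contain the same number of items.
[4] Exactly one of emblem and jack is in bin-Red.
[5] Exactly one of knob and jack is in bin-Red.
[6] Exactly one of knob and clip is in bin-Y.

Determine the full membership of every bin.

bin-X = {emblem}; bin-Red = {jack}; bin-Y = {clip}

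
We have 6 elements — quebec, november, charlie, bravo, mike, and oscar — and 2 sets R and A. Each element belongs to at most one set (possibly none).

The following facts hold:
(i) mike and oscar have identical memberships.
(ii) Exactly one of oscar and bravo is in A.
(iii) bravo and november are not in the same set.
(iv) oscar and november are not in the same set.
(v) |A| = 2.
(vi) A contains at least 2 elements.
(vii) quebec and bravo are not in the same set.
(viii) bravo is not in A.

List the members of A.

From (viii): bravo ∉ A.
(ii) (exactly one): oscar ∈ A.
(iv): november ∉ A.
(i): mike matches oscar: mike ∉ R.
(i): mike matches oscar: mike ∈ A.
(v): A already has 2, so the rest are out.

A = {mike, oscar}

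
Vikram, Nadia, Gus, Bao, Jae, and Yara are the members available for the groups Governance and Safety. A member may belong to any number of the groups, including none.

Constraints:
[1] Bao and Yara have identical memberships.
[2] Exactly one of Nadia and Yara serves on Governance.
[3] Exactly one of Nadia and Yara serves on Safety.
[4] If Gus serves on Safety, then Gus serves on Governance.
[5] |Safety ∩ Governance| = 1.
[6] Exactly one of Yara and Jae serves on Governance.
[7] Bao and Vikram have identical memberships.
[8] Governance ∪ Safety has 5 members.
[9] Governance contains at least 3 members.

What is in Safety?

Safety = {Gus, Nadia}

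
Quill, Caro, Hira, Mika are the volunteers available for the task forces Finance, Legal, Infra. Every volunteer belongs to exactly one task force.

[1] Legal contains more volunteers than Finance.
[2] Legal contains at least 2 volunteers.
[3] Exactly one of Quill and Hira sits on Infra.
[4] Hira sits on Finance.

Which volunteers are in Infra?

From (4): Hira ∈ Finance.
(3) (exactly one): Quill ∈ Infra.
(2): only 2 candidates remain for Legal, so all are in.

Infra = {Quill}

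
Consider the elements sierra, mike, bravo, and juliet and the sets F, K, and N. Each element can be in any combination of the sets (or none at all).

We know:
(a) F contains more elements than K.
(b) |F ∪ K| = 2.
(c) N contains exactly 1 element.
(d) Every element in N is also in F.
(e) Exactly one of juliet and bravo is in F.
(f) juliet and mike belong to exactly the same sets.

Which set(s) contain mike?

mike: none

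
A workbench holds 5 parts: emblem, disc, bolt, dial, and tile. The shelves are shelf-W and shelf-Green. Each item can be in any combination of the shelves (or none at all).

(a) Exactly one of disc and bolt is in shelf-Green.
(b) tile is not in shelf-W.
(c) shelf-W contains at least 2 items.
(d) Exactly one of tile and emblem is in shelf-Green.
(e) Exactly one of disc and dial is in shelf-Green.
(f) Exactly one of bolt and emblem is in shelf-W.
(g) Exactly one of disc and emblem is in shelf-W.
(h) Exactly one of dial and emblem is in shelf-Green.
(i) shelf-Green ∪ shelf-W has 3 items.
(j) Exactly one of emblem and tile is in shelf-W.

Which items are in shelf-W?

shelf-W = {dial, emblem}

From (b): tile ∉ shelf-W.
(j) (exactly one): emblem ∈ shelf-W.
(f) (exactly one): bolt ∉ shelf-W.
(g) (exactly one): disc ∉ shelf-W.
(c): only 2 candidates remain for shelf-W, so all are in.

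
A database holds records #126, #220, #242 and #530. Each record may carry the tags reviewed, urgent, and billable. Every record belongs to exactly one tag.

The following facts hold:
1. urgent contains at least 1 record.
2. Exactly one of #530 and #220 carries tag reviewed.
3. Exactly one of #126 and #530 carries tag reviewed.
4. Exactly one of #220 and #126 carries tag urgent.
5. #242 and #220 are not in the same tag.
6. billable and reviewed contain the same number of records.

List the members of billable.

billable = {#220}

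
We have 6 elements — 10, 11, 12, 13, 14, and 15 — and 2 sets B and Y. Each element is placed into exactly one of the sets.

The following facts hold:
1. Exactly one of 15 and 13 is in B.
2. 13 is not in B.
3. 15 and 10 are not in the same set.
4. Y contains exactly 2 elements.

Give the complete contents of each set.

From (2): 13 ∉ B.
(1) (exactly one): 15 ∈ B.
(3): 10 ∉ B.
Only one set left: 10 ∈ Y.
Only one set left: 13 ∈ Y.
(4): Y already has 2, so the rest are out.
Only one set left: 11 ∈ B.
Only one set left: 12 ∈ B.
Only one set left: 14 ∈ B.

B = {11, 12, 14, 15}; Y = {10, 13}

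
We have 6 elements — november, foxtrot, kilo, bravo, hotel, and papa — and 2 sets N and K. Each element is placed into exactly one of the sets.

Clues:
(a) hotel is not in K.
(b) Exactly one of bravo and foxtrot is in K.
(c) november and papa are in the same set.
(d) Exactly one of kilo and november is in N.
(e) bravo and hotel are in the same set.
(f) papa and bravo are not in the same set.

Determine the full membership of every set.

N = {bravo, hotel, kilo}; K = {foxtrot, november, papa}

From (a): hotel ∉ K.
(e): bravo matches hotel: bravo ∉ K.
Only one set left: bravo ∈ N.
Only one set left: hotel ∈ N.
(b) (exactly one): foxtrot ∈ K.
(f): papa ∉ N.
Only one set left: papa ∈ K.
(c): november matches papa: november ∉ N.
(c): november matches papa: november ∈ K.
(d) (exactly one): kilo ∈ N.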